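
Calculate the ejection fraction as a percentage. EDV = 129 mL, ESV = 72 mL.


SV = EDV - ESV = 129 - 72 = 57 mL
EF = SV/EDV * 100 = 57/129 * 100
EF = 44.19%


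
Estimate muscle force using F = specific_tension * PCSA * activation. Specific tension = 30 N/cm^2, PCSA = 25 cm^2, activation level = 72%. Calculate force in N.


F = sigma * PCSA * activation
F = 30 * 25 * 0.72
F = 540 N


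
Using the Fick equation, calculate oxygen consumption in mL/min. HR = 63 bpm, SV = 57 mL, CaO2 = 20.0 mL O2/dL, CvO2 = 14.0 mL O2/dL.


CO = HR*SV = 63*57/1000 = 3.591 L/min
a-v O2 diff = 20.0 - 14.0 = 6 mL/dL
VO2 = CO * (CaO2-CvO2) * 10 dL/L
VO2 = 3.591 * 6 * 10
VO2 = 215.5 mL/min


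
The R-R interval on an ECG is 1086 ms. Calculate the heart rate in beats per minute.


HR = 60 / RR_interval(s)
RR = 1086 ms = 1.086 s
HR = 60 / 1.086 = 55.25 bpm


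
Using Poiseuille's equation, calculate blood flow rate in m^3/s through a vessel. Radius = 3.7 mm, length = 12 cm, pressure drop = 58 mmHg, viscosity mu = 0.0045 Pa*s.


Q = pi*r^4*dP / (8*mu*L)
r = 0.0037 m, L = 0.12 m
dP = 58 mmHg = 7732.676 Pa
Q = 0.001054 m^3/s


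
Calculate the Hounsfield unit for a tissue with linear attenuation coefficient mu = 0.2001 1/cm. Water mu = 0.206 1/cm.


HU = ((mu_tissue - mu_water) / mu_water) * 1000
HU = ((0.2001 - 0.206) / 0.206) * 1000
HU = -28.64


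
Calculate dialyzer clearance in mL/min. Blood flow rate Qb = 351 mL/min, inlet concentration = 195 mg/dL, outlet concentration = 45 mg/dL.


K = Qb * (Cb_in - Cb_out) / Cb_in
K = 351 * (195 - 45) / 195
K = 270 mL/min


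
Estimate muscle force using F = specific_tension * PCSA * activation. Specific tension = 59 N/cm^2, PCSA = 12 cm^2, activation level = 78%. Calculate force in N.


F = sigma * PCSA * activation
F = 59 * 12 * 0.78
F = 552.2 N


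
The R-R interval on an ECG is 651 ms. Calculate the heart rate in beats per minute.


HR = 60 / RR_interval(s)
RR = 651 ms = 0.651 s
HR = 60 / 0.651 = 92.17 bpm


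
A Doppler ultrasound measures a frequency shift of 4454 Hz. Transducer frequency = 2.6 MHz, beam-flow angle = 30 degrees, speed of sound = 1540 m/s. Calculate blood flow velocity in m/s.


v = fd * c / (2 * f0 * cos(theta))
v = 4454 * 1540 / (2 * 2.6000e+06 * cos(30))
v = 1.523 m/s


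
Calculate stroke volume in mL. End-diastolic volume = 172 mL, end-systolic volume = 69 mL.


SV = EDV - ESV
SV = 172 - 69
SV = 103 mL


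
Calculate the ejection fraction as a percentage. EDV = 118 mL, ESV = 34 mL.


SV = EDV - ESV = 118 - 34 = 84 mL
EF = SV/EDV * 100 = 84/118 * 100
EF = 71.19%


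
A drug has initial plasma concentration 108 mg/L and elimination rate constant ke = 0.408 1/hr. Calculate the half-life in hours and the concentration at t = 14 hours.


t_half = ln(2) / ke = 0.693147 / 0.408 = 1.699 hr
C(t) = C0 * exp(-ke*t) = 108 * exp(-0.408*14)
C(14) = 0.3571 mg/L


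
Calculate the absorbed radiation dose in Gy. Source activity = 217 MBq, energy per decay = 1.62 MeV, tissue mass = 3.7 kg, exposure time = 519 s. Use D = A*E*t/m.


A = 217 MBq = 2.1700e+08 Bq
E = 1.62 MeV = 2.59524e-13 J
D = A*E*t/m = 2.1700e+08*2.59524e-13*519/3.7
D = 0.0079 Gy


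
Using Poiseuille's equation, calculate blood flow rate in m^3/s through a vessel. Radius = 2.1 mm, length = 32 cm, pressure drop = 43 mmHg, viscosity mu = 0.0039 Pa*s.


Q = pi*r^4*dP / (8*mu*L)
r = 0.0021 m, L = 0.32 m
dP = 43 mmHg = 5732.846 Pa
Q = 3.5083e-05 m^3/s


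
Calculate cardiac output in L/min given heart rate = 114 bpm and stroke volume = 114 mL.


CO = HR * SV
CO = 114 * 114 / 1000
CO = 13 L/min


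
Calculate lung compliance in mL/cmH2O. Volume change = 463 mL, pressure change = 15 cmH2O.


C = dV / dP
C = 463 / 15
C = 30.87 mL/cmH2O


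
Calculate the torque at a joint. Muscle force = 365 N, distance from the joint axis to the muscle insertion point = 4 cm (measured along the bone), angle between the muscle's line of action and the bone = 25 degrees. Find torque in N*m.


Torque = F * d * sin(theta)   (moment arm = d*sin(theta))
d = 4 cm = 0.04 m
Torque = 365 * 0.04 * sin(25)
Torque = 6.17 N*m


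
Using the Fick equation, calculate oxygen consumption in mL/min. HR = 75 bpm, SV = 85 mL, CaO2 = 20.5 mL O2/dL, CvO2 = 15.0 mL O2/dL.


CO = HR*SV = 75*85/1000 = 6.375 L/min
a-v O2 diff = 20.5 - 15.0 = 5.5 mL/dL
VO2 = CO * (CaO2-CvO2) * 10 dL/L
VO2 = 6.375 * 5.5 * 10
VO2 = 350.6 mL/min


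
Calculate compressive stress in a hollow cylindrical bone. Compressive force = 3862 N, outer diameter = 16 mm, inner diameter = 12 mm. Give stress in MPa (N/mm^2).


A = pi*(r_o^2 - r_i^2)
r_o = 8 mm, r_i = 6 mm
A = 87.9646 mm^2
sigma = F/A = 3862 / 87.9646
sigma = 43.9 MPa


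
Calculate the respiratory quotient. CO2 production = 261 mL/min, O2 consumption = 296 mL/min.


RQ = VCO2 / VO2
RQ = 261 / 296
RQ = 0.8818


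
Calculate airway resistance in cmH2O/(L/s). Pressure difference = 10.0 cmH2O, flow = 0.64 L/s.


R = dP / flow
R = 10.0 / 0.64
R = 15.62 cmH2O/(L/s)


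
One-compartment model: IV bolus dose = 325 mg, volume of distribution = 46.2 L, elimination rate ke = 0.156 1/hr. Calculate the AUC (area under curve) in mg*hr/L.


C0 = Dose/Vd = 325/46.2 = 7.03463 mg/L
AUC = C0/ke = 7.03463/0.156
AUC = 45.09 mg*hr/L


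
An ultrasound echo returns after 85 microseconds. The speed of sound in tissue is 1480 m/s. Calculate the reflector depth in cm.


depth = c * t / 2
t = 85 us = 8.5000e-05 s
depth = 1480 * 8.5000e-05 / 2
depth = 0.0629 m = 6.29 cm


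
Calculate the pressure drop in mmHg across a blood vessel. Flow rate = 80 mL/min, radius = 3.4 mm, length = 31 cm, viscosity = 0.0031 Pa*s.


dP = 8*mu*L*Q / (pi*r^4)
Q = 80 mL/min = 1.33333e-06 m^3/s
dP = 24.4166 Pa = 24.4166 / 133.322 mmHg = 0.1831 mmHg


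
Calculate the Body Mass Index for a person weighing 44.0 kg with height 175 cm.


BMI = weight / height^2
height = 175 cm = 1.75 m
BMI = 44.0 / 1.75^2
BMI = 14.37 kg/m^2


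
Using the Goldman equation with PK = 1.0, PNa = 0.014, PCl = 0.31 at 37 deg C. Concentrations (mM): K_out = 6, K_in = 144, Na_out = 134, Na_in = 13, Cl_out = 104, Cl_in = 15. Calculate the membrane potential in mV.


Vm = (RT/F)*ln((PK*Ko + PNa*Nao + PCl*Cli)/(PK*Ki + PNa*Nai + PCl*Clo))
Numer = 12.526, Denom = 176.422
Vm = -70.69 mV


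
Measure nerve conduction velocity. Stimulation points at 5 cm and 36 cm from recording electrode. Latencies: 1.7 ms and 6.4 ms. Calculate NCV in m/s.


Distance = (36 - 5) / 100 = 0.31 m
dt = (6.4 - 1.7) / 1000 = 0.0047 s
NCV = dist / dt = 65.96 m/s


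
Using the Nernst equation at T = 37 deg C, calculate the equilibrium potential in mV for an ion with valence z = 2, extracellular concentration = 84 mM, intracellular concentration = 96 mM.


E = (RT/(zF)) * ln(C_out/C_in)
T = 37 + 273.15 = 310.15 K
E = (8.314 * 310.15 / (2 * 96485)) * ln(84/96)
E = -1.784 mV


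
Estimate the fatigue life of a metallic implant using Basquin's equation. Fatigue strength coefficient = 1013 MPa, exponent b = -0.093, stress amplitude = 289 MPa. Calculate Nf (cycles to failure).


sigma_a = sigma_f' * (2Nf)^b
2Nf = (sigma_a/sigma_f')^(1/b)
2Nf = (289/1013)^(1/-0.093)
2Nf = 719637.87
Nf = 3.598e+05


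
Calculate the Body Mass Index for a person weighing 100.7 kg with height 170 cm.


BMI = weight / height^2
height = 170 cm = 1.7 m
BMI = 100.7 / 1.7^2
BMI = 34.84 kg/m^2


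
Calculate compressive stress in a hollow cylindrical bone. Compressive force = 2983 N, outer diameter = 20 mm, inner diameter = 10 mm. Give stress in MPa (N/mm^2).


A = pi*(r_o^2 - r_i^2)
r_o = 10 mm, r_i = 5 mm
A = 235.619 mm^2
sigma = F/A = 2983 / 235.619
sigma = 12.66 MPa


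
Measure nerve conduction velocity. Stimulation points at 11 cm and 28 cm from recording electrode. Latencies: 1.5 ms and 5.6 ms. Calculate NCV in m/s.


Distance = (28 - 11) / 100 = 0.17 m
dt = (5.6 - 1.5) / 1000 = 0.0041 s
NCV = dist / dt = 41.46 m/s


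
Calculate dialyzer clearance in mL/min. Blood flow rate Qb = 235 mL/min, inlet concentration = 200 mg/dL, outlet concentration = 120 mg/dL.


K = Qb * (Cb_in - Cb_out) / Cb_in
K = 235 * (200 - 120) / 200
K = 94 mL/min


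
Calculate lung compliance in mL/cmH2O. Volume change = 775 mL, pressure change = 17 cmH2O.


C = dV / dP
C = 775 / 17
C = 45.59 mL/cmH2O


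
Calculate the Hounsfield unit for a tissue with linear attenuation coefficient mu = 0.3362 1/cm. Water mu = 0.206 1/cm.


HU = ((mu_tissue - mu_water) / mu_water) * 1000
HU = ((0.3362 - 0.206) / 0.206) * 1000
HU = 632


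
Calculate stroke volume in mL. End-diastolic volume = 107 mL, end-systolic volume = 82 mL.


SV = EDV - ESV
SV = 107 - 82
SV = 25 mL


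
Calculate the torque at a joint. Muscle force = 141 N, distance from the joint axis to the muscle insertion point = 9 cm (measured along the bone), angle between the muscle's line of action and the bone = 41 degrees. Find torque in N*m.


Torque = F * d * sin(theta)   (moment arm = d*sin(theta))
d = 9 cm = 0.09 m
Torque = 141 * 0.09 * sin(41)
Torque = 8.325 N*m


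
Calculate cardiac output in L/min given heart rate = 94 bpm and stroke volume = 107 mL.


CO = HR * SV
CO = 94 * 107 / 1000
CO = 10.06 L/min


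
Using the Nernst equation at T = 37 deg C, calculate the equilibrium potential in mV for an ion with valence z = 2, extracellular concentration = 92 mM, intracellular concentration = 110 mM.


E = (RT/(zF)) * ln(C_out/C_in)
T = 37 + 273.15 = 310.15 K
E = (8.314 * 310.15 / (2 * 96485)) * ln(92/110)
E = -2.388 mV


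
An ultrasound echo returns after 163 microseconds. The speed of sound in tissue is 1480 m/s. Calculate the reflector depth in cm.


depth = c * t / 2
t = 163 us = 1.6300e-04 s
depth = 1480 * 1.6300e-04 / 2
depth = 0.12062 m = 12.062 cm


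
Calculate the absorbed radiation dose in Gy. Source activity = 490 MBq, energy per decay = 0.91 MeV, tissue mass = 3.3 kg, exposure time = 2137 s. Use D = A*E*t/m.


A = 490 MBq = 4.9000e+08 Bq
E = 0.91 MeV = 1.45782e-13 J
D = A*E*t/m = 4.9000e+08*1.45782e-13*2137/3.3
D = 0.04626 Gy


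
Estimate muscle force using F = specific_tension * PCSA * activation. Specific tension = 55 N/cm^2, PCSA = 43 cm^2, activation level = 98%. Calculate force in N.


F = sigma * PCSA * activation
F = 55 * 43 * 0.98
F = 2318 N


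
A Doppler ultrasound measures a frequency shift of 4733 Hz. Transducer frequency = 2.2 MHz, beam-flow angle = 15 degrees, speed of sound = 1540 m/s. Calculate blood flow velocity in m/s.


v = fd * c / (2 * f0 * cos(theta))
v = 4733 * 1540 / (2 * 2.2000e+06 * cos(15))
v = 1.715 m/s


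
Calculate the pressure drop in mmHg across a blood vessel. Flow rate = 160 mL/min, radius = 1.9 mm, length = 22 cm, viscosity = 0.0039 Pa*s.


dP = 8*mu*L*Q / (pi*r^4)
Q = 160 mL/min = 2.66667e-06 m^3/s
dP = 447.077 Pa = 447.077 / 133.322 mmHg = 3.353 mmHg


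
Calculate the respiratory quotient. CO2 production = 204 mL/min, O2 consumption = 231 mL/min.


RQ = VCO2 / VO2
RQ = 204 / 231
RQ = 0.8831


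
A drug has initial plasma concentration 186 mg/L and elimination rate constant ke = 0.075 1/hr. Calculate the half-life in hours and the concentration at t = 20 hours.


t_half = ln(2) / ke = 0.693147 / 0.075 = 9.242 hr
C(t) = C0 * exp(-ke*t) = 186 * exp(-0.075*20)
C(20) = 41.5 mg/L


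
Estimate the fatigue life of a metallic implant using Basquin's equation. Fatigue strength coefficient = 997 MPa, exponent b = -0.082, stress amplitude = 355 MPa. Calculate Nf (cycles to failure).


sigma_a = sigma_f' * (2Nf)^b
2Nf = (sigma_a/sigma_f')^(1/b)
2Nf = (355/997)^(1/-0.082)
2Nf = 294514.97
Nf = 1.473e+05


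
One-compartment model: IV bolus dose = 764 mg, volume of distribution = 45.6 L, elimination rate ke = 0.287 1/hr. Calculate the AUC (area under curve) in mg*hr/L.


C0 = Dose/Vd = 764/45.6 = 16.7544 mg/L
AUC = C0/ke = 16.7544/0.287
AUC = 58.38 mg*hr/L


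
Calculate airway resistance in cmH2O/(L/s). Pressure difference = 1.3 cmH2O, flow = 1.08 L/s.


R = dP / flow
R = 1.3 / 1.08
R = 1.204 cmH2O/(L/s)


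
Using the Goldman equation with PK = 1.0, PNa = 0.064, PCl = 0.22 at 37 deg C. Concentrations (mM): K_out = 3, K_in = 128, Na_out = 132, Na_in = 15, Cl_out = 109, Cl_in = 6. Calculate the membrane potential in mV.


Vm = (RT/F)*ln((PK*Ko + PNa*Nao + PCl*Cli)/(PK*Ki + PNa*Nai + PCl*Clo))
Numer = 12.768, Denom = 152.94
Vm = -66.36 mV


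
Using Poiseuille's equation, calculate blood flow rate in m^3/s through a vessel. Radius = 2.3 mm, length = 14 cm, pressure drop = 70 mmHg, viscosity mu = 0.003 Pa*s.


Q = pi*r^4*dP / (8*mu*L)
r = 0.0023 m, L = 0.14 m
dP = 70 mmHg = 9332.54 Pa
Q = 2.4419e-04 m^3/s


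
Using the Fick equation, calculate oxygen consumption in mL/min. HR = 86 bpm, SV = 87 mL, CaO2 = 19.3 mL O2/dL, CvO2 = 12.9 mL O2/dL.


CO = HR*SV = 86*87/1000 = 7.482 L/min
a-v O2 diff = 19.3 - 12.9 = 6.4 mL/dL
VO2 = CO * (CaO2-CvO2) * 10 dL/L
VO2 = 7.482 * 6.4 * 10
VO2 = 478.8 mL/min


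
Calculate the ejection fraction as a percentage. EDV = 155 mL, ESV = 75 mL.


SV = EDV - ESV = 155 - 75 = 80 mL
EF = SV/EDV * 100 = 80/155 * 100
EF = 51.61%


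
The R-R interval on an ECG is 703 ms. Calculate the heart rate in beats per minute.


HR = 60 / RR_interval(s)
RR = 703 ms = 0.703 s
HR = 60 / 0.703 = 85.35 bpm


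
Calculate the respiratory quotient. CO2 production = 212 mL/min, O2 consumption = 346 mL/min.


RQ = VCO2 / VO2
RQ = 212 / 346
RQ = 0.6127


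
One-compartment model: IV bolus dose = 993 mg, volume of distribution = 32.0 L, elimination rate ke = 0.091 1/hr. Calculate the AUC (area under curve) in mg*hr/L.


C0 = Dose/Vd = 993/32.0 = 31.0312 mg/L
AUC = C0/ke = 31.0312/0.091
AUC = 341 mg*hr/L


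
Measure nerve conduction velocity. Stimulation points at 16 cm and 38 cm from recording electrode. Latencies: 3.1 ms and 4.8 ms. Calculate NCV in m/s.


Distance = (38 - 16) / 100 = 0.22 m
dt = (4.8 - 3.1) / 1000 = 0.0017 s
NCV = dist / dt = 129.4 m/s


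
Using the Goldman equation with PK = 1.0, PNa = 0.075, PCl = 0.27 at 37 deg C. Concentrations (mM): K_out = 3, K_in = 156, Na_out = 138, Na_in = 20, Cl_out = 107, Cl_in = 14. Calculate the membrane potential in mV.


Vm = (RT/F)*ln((PK*Ko + PNa*Nao + PCl*Cli)/(PK*Ki + PNa*Nai + PCl*Clo))
Numer = 17.13, Denom = 186.39
Vm = -63.79 mV


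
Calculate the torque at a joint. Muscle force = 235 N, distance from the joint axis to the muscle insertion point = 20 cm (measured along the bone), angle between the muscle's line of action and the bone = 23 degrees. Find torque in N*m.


Torque = F * d * sin(theta)   (moment arm = d*sin(theta))
d = 20 cm = 0.2 m
Torque = 235 * 0.2 * sin(23)
Torque = 18.36 N*m


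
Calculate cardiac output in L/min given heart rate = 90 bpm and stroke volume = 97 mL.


CO = HR * SV
CO = 90 * 97 / 1000
CO = 8.73 L/min


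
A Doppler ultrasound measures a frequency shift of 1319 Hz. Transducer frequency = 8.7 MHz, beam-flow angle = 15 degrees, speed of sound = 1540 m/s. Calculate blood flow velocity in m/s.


v = fd * c / (2 * f0 * cos(theta))
v = 1319 * 1540 / (2 * 8.7000e+06 * cos(15))
v = 0.1209 m/s


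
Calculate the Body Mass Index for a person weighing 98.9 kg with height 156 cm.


BMI = weight / height^2
height = 156 cm = 1.56 m
BMI = 98.9 / 1.56^2
BMI = 40.64 kg/m^2


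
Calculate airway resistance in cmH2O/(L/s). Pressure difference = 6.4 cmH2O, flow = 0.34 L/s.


R = dP / flow
R = 6.4 / 0.34
R = 18.82 cmH2O/(L/s)


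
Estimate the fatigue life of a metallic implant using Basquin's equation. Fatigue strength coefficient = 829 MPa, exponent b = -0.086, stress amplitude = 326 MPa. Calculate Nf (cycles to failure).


sigma_a = sigma_f' * (2Nf)^b
2Nf = (sigma_a/sigma_f')^(1/b)
2Nf = (326/829)^(1/-0.086)
2Nf = 51667.818
Nf = 2.583e+04


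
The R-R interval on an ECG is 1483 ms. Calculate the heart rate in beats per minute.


HR = 60 / RR_interval(s)
RR = 1483 ms = 1.483 s
HR = 60 / 1.483 = 40.46 bpm


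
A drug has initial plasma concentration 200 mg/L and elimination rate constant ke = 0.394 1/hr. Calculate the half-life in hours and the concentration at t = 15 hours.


t_half = ln(2) / ke = 0.693147 / 0.394 = 1.759 hr
C(t) = C0 * exp(-ke*t) = 200 * exp(-0.394*15)
C(15) = 0.5424 mg/L


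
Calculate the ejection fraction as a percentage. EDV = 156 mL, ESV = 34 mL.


SV = EDV - ESV = 156 - 34 = 122 mL
EF = SV/EDV * 100 = 122/156 * 100
EF = 78.21%


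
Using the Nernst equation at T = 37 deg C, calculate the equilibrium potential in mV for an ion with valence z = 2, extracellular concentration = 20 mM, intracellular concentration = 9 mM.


E = (RT/(zF)) * ln(C_out/C_in)
T = 37 + 273.15 = 310.15 K
E = (8.314 * 310.15 / (2 * 96485)) * ln(20/9)
E = 10.67 mV


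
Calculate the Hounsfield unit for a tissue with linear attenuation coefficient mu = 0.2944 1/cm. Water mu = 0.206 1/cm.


HU = ((mu_tissue - mu_water) / mu_water) * 1000
HU = ((0.2944 - 0.206) / 0.206) * 1000
HU = 429.1


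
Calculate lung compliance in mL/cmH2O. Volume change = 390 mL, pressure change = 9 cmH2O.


C = dV / dP
C = 390 / 9
C = 43.33 mL/cmH2O


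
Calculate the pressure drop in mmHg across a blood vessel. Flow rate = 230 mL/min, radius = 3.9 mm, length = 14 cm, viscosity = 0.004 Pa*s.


dP = 8*mu*L*Q / (pi*r^4)
Q = 230 mL/min = 3.83333e-06 m^3/s
dP = 23.629 Pa = 23.629 / 133.322 mmHg = 0.1772 mmHg


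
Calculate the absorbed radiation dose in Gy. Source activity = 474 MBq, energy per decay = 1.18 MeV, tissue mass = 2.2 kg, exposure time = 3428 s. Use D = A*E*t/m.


A = 474 MBq = 4.7400e+08 Bq
E = 1.18 MeV = 1.89036e-13 J
D = A*E*t/m = 4.7400e+08*1.89036e-13*3428/2.2
D = 0.1396 Gy


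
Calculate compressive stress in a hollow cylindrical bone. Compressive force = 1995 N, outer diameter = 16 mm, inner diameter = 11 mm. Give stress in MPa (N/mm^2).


A = pi*(r_o^2 - r_i^2)
r_o = 8 mm, r_i = 5.5 mm
A = 106.029 mm^2
sigma = F/A = 1995 / 106.029
sigma = 18.82 MPa


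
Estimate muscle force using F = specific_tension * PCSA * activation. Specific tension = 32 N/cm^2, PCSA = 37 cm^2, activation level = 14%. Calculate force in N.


F = sigma * PCSA * activation
F = 32 * 37 * 0.14
F = 165.8 N


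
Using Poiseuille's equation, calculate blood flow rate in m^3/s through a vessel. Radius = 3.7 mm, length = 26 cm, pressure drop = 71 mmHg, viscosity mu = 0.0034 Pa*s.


Q = pi*r^4*dP / (8*mu*L)
r = 0.0037 m, L = 0.26 m
dP = 71 mmHg = 9465.862 Pa
Q = 7.8809e-04 m^3/s


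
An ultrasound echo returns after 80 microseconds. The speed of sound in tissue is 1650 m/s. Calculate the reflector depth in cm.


depth = c * t / 2
t = 80 us = 8.0000e-05 s
depth = 1650 * 8.0000e-05 / 2
depth = 0.066 m = 6.6 cm


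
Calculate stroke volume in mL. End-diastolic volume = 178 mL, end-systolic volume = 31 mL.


SV = EDV - ESV
SV = 178 - 31
SV = 147 mL


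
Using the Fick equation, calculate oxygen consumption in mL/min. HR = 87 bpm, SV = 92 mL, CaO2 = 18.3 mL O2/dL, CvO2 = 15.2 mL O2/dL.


CO = HR*SV = 87*92/1000 = 8.004 L/min
a-v O2 diff = 18.3 - 15.2 = 3.1 mL/dL
VO2 = CO * (CaO2-CvO2) * 10 dL/L
VO2 = 8.004 * 3.1 * 10
VO2 = 248.1 mL/min


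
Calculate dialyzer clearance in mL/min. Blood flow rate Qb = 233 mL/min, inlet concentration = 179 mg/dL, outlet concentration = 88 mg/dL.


K = Qb * (Cb_in - Cb_out) / Cb_in
K = 233 * (179 - 88) / 179
K = 118.5 mL/min


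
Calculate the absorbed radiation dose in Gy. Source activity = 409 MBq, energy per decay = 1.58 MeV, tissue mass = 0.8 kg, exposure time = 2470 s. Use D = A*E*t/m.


A = 409 MBq = 4.0900e+08 Bq
E = 1.58 MeV = 2.53116e-13 J
D = A*E*t/m = 4.0900e+08*2.53116e-13*2470/0.8
D = 0.3196 Gy


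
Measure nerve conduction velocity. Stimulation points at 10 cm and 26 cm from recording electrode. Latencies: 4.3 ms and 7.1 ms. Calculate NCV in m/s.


Distance = (26 - 10) / 100 = 0.16 m
dt = (7.1 - 4.3) / 1000 = 0.0028 s
NCV = dist / dt = 57.14 m/s


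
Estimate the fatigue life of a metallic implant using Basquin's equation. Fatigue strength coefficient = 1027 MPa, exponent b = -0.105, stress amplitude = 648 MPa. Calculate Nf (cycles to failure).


sigma_a = sigma_f' * (2Nf)^b
2Nf = (sigma_a/sigma_f')^(1/b)
2Nf = (648/1027)^(1/-0.105)
2Nf = 80.300538
Nf = 40.15


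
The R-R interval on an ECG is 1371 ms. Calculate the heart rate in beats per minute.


HR = 60 / RR_interval(s)
RR = 1371 ms = 1.371 s
HR = 60 / 1.371 = 43.76 bpm


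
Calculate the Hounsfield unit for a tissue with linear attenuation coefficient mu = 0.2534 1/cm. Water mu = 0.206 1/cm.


HU = ((mu_tissue - mu_water) / mu_water) * 1000
HU = ((0.2534 - 0.206) / 0.206) * 1000
HU = 230.1


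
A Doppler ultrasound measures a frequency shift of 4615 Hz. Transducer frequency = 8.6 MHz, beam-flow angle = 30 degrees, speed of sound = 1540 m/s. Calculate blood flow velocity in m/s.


v = fd * c / (2 * f0 * cos(theta))
v = 4615 * 1540 / (2 * 8.6000e+06 * cos(30))
v = 0.4771 m/s


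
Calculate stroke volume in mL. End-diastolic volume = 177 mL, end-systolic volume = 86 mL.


SV = EDV - ESV
SV = 177 - 86
SV = 91 mL


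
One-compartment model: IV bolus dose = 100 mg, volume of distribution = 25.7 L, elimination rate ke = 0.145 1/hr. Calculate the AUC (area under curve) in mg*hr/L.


C0 = Dose/Vd = 100/25.7 = 3.89105 mg/L
AUC = C0/ke = 3.89105/0.145
AUC = 26.83 mg*hr/L


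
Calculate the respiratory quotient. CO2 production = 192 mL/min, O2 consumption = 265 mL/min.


RQ = VCO2 / VO2
RQ = 192 / 265
RQ = 0.7245


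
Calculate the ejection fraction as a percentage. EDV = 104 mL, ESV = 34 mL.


SV = EDV - ESV = 104 - 34 = 70 mL
EF = SV/EDV * 100 = 70/104 * 100
EF = 67.31%


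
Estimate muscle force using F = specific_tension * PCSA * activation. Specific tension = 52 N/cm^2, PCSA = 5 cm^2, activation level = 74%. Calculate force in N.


F = sigma * PCSA * activation
F = 52 * 5 * 0.74
F = 192.4 N


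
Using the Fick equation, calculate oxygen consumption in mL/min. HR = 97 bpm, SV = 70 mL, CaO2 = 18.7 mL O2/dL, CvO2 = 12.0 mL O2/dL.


CO = HR*SV = 97*70/1000 = 6.79 L/min
a-v O2 diff = 18.7 - 12.0 = 6.7 mL/dL
VO2 = CO * (CaO2-CvO2) * 10 dL/L
VO2 = 6.79 * 6.7 * 10
VO2 = 454.9 mL/min


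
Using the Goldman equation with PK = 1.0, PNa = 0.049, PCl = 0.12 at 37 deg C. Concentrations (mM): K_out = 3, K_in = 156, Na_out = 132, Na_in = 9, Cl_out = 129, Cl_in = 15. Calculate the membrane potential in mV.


Vm = (RT/F)*ln((PK*Ko + PNa*Nao + PCl*Cli)/(PK*Ki + PNa*Nai + PCl*Clo))
Numer = 11.268, Denom = 171.921
Vm = -72.83 mV


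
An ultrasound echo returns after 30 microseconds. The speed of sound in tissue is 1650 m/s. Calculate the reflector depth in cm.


depth = c * t / 2
t = 30 us = 3.0000e-05 s
depth = 1650 * 3.0000e-05 / 2
depth = 0.02475 m = 2.475 cm


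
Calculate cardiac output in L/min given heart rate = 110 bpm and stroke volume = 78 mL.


CO = HR * SV
CO = 110 * 78 / 1000
CO = 8.58 L/min


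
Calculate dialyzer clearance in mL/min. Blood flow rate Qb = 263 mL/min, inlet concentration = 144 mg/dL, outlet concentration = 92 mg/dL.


K = Qb * (Cb_in - Cb_out) / Cb_in
K = 263 * (144 - 92) / 144
K = 94.97 mL/min


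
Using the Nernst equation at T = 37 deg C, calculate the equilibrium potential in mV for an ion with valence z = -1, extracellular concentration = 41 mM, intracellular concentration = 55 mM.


E = (RT/(zF)) * ln(C_out/C_in)
T = 37 + 273.15 = 310.15 K
E = (8.314 * 310.15 / (-1 * 96485)) * ln(41/55)
E = 7.851 mV


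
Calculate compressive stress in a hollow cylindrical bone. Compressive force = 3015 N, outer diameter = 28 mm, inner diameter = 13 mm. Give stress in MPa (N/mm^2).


A = pi*(r_o^2 - r_i^2)
r_o = 14 mm, r_i = 6.5 mm
A = 483.02 mm^2
sigma = F/A = 3015 / 483.02
sigma = 6.242 MPa


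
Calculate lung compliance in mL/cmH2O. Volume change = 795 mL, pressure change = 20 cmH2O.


C = dV / dP
C = 795 / 20
C = 39.75 mL/cmH2O


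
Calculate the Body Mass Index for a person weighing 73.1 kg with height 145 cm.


BMI = weight / height^2
height = 145 cm = 1.45 m
BMI = 73.1 / 1.45^2
BMI = 34.77 kg/m^2


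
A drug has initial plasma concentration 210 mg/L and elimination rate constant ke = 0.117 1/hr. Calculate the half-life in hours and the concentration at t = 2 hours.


t_half = ln(2) / ke = 0.693147 / 0.117 = 5.924 hr
C(t) = C0 * exp(-ke*t) = 210 * exp(-0.117*2)
C(2) = 166.2 mg/L


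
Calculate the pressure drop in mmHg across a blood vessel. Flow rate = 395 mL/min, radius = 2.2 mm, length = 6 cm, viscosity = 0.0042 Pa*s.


dP = 8*mu*L*Q / (pi*r^4)
Q = 395 mL/min = 6.58333e-06 m^3/s
dP = 180.341 Pa = 180.341 / 133.322 mmHg = 1.353 mmHg


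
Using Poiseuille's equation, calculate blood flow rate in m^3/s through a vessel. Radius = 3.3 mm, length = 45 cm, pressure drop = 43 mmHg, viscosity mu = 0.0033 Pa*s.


Q = pi*r^4*dP / (8*mu*L)
r = 0.0033 m, L = 0.45 m
dP = 43 mmHg = 5732.846 Pa
Q = 1.7979e-04 m^3/s


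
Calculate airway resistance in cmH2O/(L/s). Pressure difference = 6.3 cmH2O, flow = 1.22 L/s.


R = dP / flow
R = 6.3 / 1.22
R = 5.164 cmH2O/(L/s)


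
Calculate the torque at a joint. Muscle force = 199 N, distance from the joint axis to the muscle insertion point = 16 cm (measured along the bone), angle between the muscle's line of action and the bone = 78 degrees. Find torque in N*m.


Torque = F * d * sin(theta)   (moment arm = d*sin(theta))
d = 16 cm = 0.16 m
Torque = 199 * 0.16 * sin(78)
Torque = 31.14 N*m


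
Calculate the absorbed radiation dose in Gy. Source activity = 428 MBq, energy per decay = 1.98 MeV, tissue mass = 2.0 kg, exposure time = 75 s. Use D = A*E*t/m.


A = 428 MBq = 4.2800e+08 Bq
E = 1.98 MeV = 3.17196e-13 J
D = A*E*t/m = 4.2800e+08*3.17196e-13*75/2.0
D = 0.005091 Gy


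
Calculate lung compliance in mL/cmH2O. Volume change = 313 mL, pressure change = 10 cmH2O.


C = dV / dP
C = 313 / 10
C = 31.3 mL/cmH2O


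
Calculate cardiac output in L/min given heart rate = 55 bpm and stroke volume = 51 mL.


CO = HR * SV
CO = 55 * 51 / 1000
CO = 2.805 L/min


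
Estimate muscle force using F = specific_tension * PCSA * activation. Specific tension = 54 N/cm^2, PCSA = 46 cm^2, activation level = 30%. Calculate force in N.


F = sigma * PCSA * activation
F = 54 * 46 * 0.3
F = 745.2 N


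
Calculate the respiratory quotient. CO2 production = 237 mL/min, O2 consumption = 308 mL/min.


RQ = VCO2 / VO2
RQ = 237 / 308
RQ = 0.7695


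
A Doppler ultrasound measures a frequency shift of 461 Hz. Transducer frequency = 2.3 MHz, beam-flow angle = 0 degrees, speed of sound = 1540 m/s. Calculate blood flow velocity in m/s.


v = fd * c / (2 * f0 * cos(theta))
v = 461 * 1540 / (2 * 2.3000e+06 * cos(0))
v = 0.1543 m/s


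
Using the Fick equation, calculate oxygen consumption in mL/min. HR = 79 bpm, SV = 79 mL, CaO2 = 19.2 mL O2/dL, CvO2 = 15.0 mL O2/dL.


CO = HR*SV = 79*79/1000 = 6.241 L/min
a-v O2 diff = 19.2 - 15.0 = 4.2 mL/dL
VO2 = CO * (CaO2-CvO2) * 10 dL/L
VO2 = 6.241 * 4.2 * 10
VO2 = 262.1 mL/min


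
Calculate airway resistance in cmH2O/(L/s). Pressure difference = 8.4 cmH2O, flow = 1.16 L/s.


R = dP / flow
R = 8.4 / 1.16
R = 7.241 cmH2O/(L/s)


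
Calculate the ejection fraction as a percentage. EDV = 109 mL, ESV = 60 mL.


SV = EDV - ESV = 109 - 60 = 49 mL
EF = SV/EDV * 100 = 49/109 * 100
EF = 44.95%


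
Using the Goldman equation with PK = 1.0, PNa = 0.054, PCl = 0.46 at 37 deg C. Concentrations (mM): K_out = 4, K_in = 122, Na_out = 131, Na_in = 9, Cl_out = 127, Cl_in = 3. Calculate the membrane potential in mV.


Vm = (RT/F)*ln((PK*Ko + PNa*Nao + PCl*Cli)/(PK*Ki + PNa*Nai + PCl*Clo))
Numer = 12.454, Denom = 180.906
Vm = -71.52 mV


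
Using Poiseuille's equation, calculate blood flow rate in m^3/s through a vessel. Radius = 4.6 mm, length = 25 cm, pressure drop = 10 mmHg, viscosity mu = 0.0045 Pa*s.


Q = pi*r^4*dP / (8*mu*L)
r = 0.0046 m, L = 0.25 m
dP = 10 mmHg = 1333.22 Pa
Q = 2.0837e-04 m^3/s


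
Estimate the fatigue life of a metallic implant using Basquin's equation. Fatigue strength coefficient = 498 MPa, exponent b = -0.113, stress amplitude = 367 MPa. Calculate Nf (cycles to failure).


sigma_a = sigma_f' * (2Nf)^b
2Nf = (sigma_a/sigma_f')^(1/b)
2Nf = (367/498)^(1/-0.113)
2Nf = 14.897945
Nf = 7.449


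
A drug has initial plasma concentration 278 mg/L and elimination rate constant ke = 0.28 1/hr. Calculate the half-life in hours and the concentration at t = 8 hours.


t_half = ln(2) / ke = 0.693147 / 0.28 = 2.476 hr
C(t) = C0 * exp(-ke*t) = 278 * exp(-0.28*8)
C(8) = 29.6 mg/L


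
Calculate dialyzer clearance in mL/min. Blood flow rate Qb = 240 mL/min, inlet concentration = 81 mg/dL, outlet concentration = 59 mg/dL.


K = Qb * (Cb_in - Cb_out) / Cb_in
K = 240 * (81 - 59) / 81
K = 65.19 mL/min


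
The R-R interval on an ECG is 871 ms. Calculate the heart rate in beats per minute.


HR = 60 / RR_interval(s)
RR = 871 ms = 0.871 s
HR = 60 / 0.871 = 68.89 bpm


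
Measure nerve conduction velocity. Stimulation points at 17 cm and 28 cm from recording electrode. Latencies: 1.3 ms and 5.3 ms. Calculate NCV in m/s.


Distance = (28 - 17) / 100 = 0.11 m
dt = (5.3 - 1.3) / 1000 = 0.004 s
NCV = dist / dt = 27.5 m/s


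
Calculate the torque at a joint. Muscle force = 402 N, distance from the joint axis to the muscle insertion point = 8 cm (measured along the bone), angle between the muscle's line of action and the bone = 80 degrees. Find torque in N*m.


Torque = F * d * sin(theta)   (moment arm = d*sin(theta))
d = 8 cm = 0.08 m
Torque = 402 * 0.08 * sin(80)
Torque = 31.67 N*m


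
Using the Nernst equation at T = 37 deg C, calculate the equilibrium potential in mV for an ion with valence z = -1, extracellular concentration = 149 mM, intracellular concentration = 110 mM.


E = (RT/(zF)) * ln(C_out/C_in)
T = 37 + 273.15 = 310.15 K
E = (8.314 * 310.15 / (-1 * 96485)) * ln(149/110)
E = -8.11 mV


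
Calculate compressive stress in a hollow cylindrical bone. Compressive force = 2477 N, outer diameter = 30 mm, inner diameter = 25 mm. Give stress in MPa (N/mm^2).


A = pi*(r_o^2 - r_i^2)
r_o = 15 mm, r_i = 12.5 mm
A = 215.984 mm^2
sigma = F/A = 2477 / 215.984
sigma = 11.47 MPa


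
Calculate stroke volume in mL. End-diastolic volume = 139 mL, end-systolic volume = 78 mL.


SV = EDV - ESV
SV = 139 - 78
SV = 61 mL


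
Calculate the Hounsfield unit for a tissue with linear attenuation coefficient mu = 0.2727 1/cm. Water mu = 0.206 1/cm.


HU = ((mu_tissue - mu_water) / mu_water) * 1000
HU = ((0.2727 - 0.206) / 0.206) * 1000
HU = 323.8


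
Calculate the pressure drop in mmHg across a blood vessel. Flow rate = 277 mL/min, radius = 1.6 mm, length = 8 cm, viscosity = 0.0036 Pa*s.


dP = 8*mu*L*Q / (pi*r^4)
Q = 277 mL/min = 4.61667e-06 m^3/s
dP = 516.632 Pa = 516.632 / 133.322 mmHg = 3.875 mmHg


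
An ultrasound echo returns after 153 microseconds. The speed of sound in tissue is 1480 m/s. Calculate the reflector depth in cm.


depth = c * t / 2
t = 153 us = 1.5300e-04 s
depth = 1480 * 1.5300e-04 / 2
depth = 0.11322 m = 11.322 cm


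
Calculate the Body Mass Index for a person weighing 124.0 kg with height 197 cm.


BMI = weight / height^2
height = 197 cm = 1.97 m
BMI = 124.0 / 1.97^2
BMI = 31.95 kg/m^2


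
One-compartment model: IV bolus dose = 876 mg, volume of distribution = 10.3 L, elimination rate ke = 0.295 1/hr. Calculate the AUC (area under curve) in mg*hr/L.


C0 = Dose/Vd = 876/10.3 = 85.0485 mg/L
AUC = C0/ke = 85.0485/0.295
AUC = 288.3 mg*hr/L


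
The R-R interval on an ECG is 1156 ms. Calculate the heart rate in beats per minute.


HR = 60 / RR_interval(s)
RR = 1156 ms = 1.156 s
HR = 60 / 1.156 = 51.9 bpm


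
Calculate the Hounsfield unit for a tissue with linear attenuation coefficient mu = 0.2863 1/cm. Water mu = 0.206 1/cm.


HU = ((mu_tissue - mu_water) / mu_water) * 1000
HU = ((0.2863 - 0.206) / 0.206) * 1000
HU = 389.8


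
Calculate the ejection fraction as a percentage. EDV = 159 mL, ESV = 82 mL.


SV = EDV - ESV = 159 - 82 = 77 mL
EF = SV/EDV * 100 = 77/159 * 100
EF = 48.43%


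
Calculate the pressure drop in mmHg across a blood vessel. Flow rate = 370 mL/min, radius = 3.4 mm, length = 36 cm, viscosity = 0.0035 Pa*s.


dP = 8*mu*L*Q / (pi*r^4)
Q = 370 mL/min = 6.16667e-06 m^3/s
dP = 148.063 Pa = 148.063 / 133.322 mmHg = 1.111 mmHg


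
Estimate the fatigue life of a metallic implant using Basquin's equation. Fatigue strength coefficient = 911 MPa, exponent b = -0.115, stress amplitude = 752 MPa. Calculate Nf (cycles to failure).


sigma_a = sigma_f' * (2Nf)^b
2Nf = (sigma_a/sigma_f')^(1/b)
2Nf = (752/911)^(1/-0.115)
2Nf = 5.3009351
Nf = 2.65


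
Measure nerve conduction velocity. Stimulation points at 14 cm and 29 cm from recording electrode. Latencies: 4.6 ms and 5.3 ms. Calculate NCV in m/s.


Distance = (29 - 14) / 100 = 0.15 m
dt = (5.3 - 4.6) / 1000 = 7.0000e-04 s
NCV = dist / dt = 214.3 m/s


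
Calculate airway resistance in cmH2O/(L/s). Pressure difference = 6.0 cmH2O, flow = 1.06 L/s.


R = dP / flow
R = 6.0 / 1.06
R = 5.66 cmH2O/(L/s)


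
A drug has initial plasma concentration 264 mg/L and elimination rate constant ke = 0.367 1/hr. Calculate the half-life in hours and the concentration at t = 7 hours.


t_half = ln(2) / ke = 0.693147 / 0.367 = 1.889 hr
C(t) = C0 * exp(-ke*t) = 264 * exp(-0.367*7)
C(7) = 20.23 mg/L


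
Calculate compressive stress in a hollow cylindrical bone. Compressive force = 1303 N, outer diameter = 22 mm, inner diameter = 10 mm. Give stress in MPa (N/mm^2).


A = pi*(r_o^2 - r_i^2)
r_o = 11 mm, r_i = 5 mm
A = 301.593 mm^2
sigma = F/A = 1303 / 301.593
sigma = 4.32 MPa


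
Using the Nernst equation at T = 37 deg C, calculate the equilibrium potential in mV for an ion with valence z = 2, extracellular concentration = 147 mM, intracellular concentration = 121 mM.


E = (RT/(zF)) * ln(C_out/C_in)
T = 37 + 273.15 = 310.15 K
E = (8.314 * 310.15 / (2 * 96485)) * ln(147/121)
E = 2.601 mV


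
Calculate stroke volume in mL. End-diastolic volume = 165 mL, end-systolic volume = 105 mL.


SV = EDV - ESV
SV = 165 - 105
SV = 60 mL


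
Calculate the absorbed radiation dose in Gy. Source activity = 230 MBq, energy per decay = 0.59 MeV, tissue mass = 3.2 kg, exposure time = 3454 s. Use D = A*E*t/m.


A = 230 MBq = 2.3000e+08 Bq
E = 0.59 MeV = 9.4518e-14 J
D = A*E*t/m = 2.3000e+08*9.4518e-14*3454/3.2
D = 0.02346 Gy


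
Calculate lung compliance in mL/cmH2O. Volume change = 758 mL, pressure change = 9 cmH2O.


C = dV / dP
C = 758 / 9
C = 84.22 mL/cmH2O


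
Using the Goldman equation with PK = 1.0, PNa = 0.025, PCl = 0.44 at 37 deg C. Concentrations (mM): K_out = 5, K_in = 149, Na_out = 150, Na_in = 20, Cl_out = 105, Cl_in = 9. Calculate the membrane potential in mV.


Vm = (RT/F)*ln((PK*Ko + PNa*Nao + PCl*Cli)/(PK*Ki + PNa*Nai + PCl*Clo))
Numer = 12.71, Denom = 195.7
Vm = -73.07 mV


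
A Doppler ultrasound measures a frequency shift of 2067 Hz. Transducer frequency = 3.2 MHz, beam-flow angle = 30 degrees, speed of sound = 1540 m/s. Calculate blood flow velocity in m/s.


v = fd * c / (2 * f0 * cos(theta))
v = 2067 * 1540 / (2 * 3.2000e+06 * cos(30))
v = 0.5743 m/s


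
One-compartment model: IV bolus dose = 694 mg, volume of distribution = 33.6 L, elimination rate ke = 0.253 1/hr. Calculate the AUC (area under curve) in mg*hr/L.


C0 = Dose/Vd = 694/33.6 = 20.6548 mg/L
AUC = C0/ke = 20.6548/0.253
AUC = 81.64 mg*hr/L


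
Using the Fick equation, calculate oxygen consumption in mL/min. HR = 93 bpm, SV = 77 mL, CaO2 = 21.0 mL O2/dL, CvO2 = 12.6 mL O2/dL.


CO = HR*SV = 93*77/1000 = 7.161 L/min
a-v O2 diff = 21.0 - 12.6 = 8.4 mL/dL
VO2 = CO * (CaO2-CvO2) * 10 dL/L
VO2 = 7.161 * 8.4 * 10
VO2 = 601.5 mL/min


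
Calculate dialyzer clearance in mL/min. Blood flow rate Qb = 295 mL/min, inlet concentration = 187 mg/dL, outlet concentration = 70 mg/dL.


K = Qb * (Cb_in - Cb_out) / Cb_in
K = 295 * (187 - 70) / 187
K = 184.6 mL/min


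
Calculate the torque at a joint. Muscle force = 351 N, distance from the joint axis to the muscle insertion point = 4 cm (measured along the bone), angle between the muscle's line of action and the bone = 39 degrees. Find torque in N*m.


Torque = F * d * sin(theta)   (moment arm = d*sin(theta))
d = 4 cm = 0.04 m
Torque = 351 * 0.04 * sin(39)
Torque = 8.836 N*m


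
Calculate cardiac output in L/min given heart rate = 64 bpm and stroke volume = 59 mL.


CO = HR * SV
CO = 64 * 59 / 1000
CO = 3.776 L/min


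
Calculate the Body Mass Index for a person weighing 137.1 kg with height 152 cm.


BMI = weight / height^2
height = 152 cm = 1.52 m
BMI = 137.1 / 1.52^2
BMI = 59.34 kg/m^2


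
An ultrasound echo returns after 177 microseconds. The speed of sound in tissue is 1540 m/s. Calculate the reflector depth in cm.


depth = c * t / 2
t = 177 us = 1.7700e-04 s
depth = 1540 * 1.7700e-04 / 2
depth = 0.13629 m = 13.629 cm


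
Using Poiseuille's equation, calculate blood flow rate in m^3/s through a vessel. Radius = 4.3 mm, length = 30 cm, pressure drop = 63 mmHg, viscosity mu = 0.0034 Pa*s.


Q = pi*r^4*dP / (8*mu*L)
r = 0.0043 m, L = 0.3 m
dP = 63 mmHg = 8399.286 Pa
Q = 0.001106 m^3/s


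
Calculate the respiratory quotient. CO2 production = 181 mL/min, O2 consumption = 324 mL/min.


RQ = VCO2 / VO2
RQ = 181 / 324
RQ = 0.5586


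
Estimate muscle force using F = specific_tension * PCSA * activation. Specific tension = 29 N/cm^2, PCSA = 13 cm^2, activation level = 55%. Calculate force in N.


F = sigma * PCSA * activation
F = 29 * 13 * 0.55
F = 207.4 N


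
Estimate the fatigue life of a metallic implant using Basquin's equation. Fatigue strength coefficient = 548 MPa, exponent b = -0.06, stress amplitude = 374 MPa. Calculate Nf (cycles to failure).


sigma_a = sigma_f' * (2Nf)^b
2Nf = (sigma_a/sigma_f')^(1/b)
2Nf = (374/548)^(1/-0.06)
2Nf = 582.30333
Nf = 291.2


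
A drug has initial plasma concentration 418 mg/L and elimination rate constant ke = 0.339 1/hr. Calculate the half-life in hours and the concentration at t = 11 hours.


t_half = ln(2) / ke = 0.693147 / 0.339 = 2.045 hr
C(t) = C0 * exp(-ke*t) = 418 * exp(-0.339*11)
C(11) = 10.04 mg/L


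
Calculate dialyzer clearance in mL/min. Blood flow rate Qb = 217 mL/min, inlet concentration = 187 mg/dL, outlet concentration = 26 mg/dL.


K = Qb * (Cb_in - Cb_out) / Cb_in
K = 217 * (187 - 26) / 187
K = 186.8 mL/min


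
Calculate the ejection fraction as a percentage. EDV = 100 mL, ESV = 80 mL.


SV = EDV - ESV = 100 - 80 = 20 mL
EF = SV/EDV * 100 = 20/100 * 100
EF = 20%


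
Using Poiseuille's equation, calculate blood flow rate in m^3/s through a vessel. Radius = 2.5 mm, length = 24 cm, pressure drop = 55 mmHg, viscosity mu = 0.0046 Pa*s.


Q = pi*r^4*dP / (8*mu*L)
r = 0.0025 m, L = 0.24 m
dP = 55 mmHg = 7332.71 Pa
Q = 1.0189e-04 m^3/s


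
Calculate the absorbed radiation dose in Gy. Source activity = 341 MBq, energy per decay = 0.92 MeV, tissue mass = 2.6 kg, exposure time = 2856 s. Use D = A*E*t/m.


A = 341 MBq = 3.4100e+08 Bq
E = 0.92 MeV = 1.47384e-13 J
D = A*E*t/m = 3.4100e+08*1.47384e-13*2856/2.6
D = 0.05521 Gy


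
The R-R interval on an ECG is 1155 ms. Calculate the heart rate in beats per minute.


HR = 60 / RR_interval(s)
RR = 1155 ms = 1.155 s
HR = 60 / 1.155 = 51.95 bpm


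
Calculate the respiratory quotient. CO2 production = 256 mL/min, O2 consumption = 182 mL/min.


RQ = VCO2 / VO2
RQ = 256 / 182
RQ = 1.407


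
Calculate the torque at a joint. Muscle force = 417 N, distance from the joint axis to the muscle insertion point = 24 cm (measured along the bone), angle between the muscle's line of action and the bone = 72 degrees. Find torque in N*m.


Torque = F * d * sin(theta)   (moment arm = d*sin(theta))
d = 24 cm = 0.24 m
Torque = 417 * 0.24 * sin(72)
Torque = 95.18 N*m
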